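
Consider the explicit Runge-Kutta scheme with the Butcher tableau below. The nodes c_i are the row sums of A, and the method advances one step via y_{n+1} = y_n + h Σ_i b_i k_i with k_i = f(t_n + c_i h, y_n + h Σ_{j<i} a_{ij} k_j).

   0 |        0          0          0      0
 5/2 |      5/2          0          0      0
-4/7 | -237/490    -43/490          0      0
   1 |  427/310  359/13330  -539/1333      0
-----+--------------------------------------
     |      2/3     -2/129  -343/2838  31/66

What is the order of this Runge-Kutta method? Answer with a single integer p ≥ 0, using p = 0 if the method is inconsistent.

4

b = (2/3, -2/129, -343/2838, 31/66)
c = (0, 5/2, -4/7, 1)
Ac = (0, 0, -43/196, 37/124)
Σ b_i: 2/3·1 + (-2/129)·1 + (-343/2838)·1 + 31/66·1 = 1 ✓
b·c: (-2/129)·5/2 + (-343/2838)·(-4/7) + 31/66·1 = 1/2 ✓
b·c²: (-2/129)·25/4 + (-343/2838)·16/49 + 31/66·1 = 1/3 ✓
b·Ac: (-343/2838)·(-43/196) + 31/66·37/124 = 1/6 ✓
b·c³: (-2/129)·125/8 + (-343/2838)·(-64/343) + 31/66·1 = 1/4 ✓
b·(c∘Ac): (-343/2838)·43/343 + 31/66·37/124 = 1/8 ✓
b·Ac²: (-343/2838)·(-215/392) + 31/66·9/248 = 1/12 ✓
b·A²c: 31/66·11/124 = 1/24 ✓; 4 stages ⇒ order 4.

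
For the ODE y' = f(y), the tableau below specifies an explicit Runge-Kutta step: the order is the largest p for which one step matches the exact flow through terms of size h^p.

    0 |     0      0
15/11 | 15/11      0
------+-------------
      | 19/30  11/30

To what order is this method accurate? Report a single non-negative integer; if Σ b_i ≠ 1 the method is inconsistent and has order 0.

b = (19/30, 11/30)
c = (0, 15/11)
Σ b_i: 19/30·1 + 11/30·1 = 1 ✓
b·c: 11/30·15/11 = 1/2 ✓; 2 stages ⇒ order 2.

2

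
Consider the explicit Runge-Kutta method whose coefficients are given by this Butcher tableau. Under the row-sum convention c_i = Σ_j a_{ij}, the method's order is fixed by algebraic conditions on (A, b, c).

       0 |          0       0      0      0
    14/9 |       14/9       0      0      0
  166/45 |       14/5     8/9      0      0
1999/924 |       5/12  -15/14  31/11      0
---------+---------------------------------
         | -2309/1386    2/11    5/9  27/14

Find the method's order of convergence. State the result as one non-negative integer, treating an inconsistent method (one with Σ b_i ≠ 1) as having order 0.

b = (-2309/1386, 2/11, 5/9, 27/14)
c = (0, 14/9, 166/45, 1999/924)
Ac = (0, 0, 112/81, 4321/495)
Σ b_i: (-2309/1386)·1 + 2/11·1 + 5/9·1 + 27/14·1 = 1 ✓
b·c: 2/11·14/9 + 5/9·166/45 + 27/14·1999/924 = 2271847/349272 ≠ 1/2 ⇒ order 1.

1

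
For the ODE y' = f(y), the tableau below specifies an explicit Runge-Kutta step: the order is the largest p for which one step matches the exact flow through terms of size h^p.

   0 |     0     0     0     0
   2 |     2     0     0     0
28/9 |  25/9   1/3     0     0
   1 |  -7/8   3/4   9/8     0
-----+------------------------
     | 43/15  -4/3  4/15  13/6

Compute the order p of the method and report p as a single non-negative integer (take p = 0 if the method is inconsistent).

b = (43/15, -4/3, 4/15, 13/6)
c = (0, 2, 28/9, 1)
Ac = (0, 0, 2/3, 5)
Σ b_i: 43/15·1 + (-4/3)·1 + 4/15·1 + 13/6·1 = 119/30 ≠ 1 ⇒ order 0.

0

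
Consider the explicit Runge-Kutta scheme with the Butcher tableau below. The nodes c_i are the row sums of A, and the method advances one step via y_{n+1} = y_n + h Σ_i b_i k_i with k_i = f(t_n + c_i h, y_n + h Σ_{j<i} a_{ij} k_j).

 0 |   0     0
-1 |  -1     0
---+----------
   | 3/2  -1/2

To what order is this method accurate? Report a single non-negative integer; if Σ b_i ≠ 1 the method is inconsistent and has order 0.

b = (3/2, -1/2)
c = (0, -1)
Σ b_i: 3/2·1 + (-1/2)·1 = 1 ✓
b·c: (-1/2)·(-1) = 1/2 ✓; 2 stages ⇒ order 2.

2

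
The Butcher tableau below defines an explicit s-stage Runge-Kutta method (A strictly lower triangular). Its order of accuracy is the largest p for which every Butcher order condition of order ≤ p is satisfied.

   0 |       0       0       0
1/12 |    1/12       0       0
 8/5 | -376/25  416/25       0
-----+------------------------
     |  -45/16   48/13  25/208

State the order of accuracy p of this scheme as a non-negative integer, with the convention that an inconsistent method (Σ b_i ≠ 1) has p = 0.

3

b = (-45/16, 48/13, 25/208)
c = (0, 1/12, 8/5)
Ac = (0, 0, 104/75)
Σ b_i: (-45/16)·1 + 48/13·1 + 25/208·1 = 1 ✓
b·c: 48/13·1/12 + 25/208·8/5 = 1/2 ✓
b·c²: 48/13·1/144 + 25/208·64/25 = 1/3 ✓
b·Ac: 25/208·104/75 = 1/6 ✓; 3 stages ⇒ order 3.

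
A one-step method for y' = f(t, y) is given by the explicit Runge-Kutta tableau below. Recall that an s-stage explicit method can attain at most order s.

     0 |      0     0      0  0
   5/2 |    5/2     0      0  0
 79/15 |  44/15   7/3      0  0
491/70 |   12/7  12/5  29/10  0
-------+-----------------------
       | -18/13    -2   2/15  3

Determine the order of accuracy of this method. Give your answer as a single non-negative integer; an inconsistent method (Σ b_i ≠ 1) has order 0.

0

b = (-18/13, -2, 2/15, 3)
c = (0, 5/2, 79/15, 491/70)
Ac = (0, 0, 35/6, 3191/150)
Σ b_i: (-18/13)·1 + (-2)·1 + 2/15·1 + 3·1 = -49/195 ≠ 1 ⇒ order 0.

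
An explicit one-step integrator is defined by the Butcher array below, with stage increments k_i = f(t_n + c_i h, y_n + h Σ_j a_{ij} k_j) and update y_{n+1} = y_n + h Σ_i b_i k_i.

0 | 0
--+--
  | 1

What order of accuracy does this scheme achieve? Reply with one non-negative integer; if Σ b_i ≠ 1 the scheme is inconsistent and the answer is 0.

b = (1)
c = (0)
Σ b_i: 1·1 = 1 ✓; 1 stage ⇒ order 1.

1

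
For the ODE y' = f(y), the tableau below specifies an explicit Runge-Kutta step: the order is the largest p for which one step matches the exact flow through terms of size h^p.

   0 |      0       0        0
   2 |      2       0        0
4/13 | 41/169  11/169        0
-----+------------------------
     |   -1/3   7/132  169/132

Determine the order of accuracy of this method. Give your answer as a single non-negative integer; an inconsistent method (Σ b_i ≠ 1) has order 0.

3

b = (-1/3, 7/132, 169/132)
c = (0, 2, 4/13)
Ac = (0, 0, 22/169)
Σ b_i: (-1/3)·1 + 7/132·1 + 169/132·1 = 1 ✓
b·c: 7/132·2 + 169/132·4/13 = 1/2 ✓
b·c²: 7/132·4 + 169/132·16/169 = 1/3 ✓
b·Ac: 169/132·22/169 = 1/6 ✓; 3 stages ⇒ order 3.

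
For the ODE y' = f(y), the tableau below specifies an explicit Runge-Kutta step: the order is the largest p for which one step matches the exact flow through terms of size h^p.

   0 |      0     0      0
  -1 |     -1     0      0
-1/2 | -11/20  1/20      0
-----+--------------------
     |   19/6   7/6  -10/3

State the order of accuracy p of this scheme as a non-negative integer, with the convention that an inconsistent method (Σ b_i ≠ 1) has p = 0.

b = (19/6, 7/6, -10/3)
c = (0, -1, -1/2)
Ac = (0, 0, -1/20)
Σ b_i: 19/6·1 + 7/6·1 + (-10/3)·1 = 1 ✓
b·c: 7/6·(-1) + (-10/3)·(-1/2) = 1/2 ✓
b·c²: 7/6·1 + (-10/3)·1/4 = 1/3 ✓
b·Ac: (-10/3)·(-1/20) = 1/6 ✓; 3 stages ⇒ order 3.

3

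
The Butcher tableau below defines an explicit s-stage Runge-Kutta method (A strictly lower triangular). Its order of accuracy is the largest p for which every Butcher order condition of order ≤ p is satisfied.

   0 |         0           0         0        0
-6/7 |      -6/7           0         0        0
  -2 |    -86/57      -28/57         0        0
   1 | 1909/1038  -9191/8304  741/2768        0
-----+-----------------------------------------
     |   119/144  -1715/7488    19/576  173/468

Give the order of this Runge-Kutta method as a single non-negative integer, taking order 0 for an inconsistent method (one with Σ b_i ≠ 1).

b = (119/144, -1715/7488, 19/576, 173/468)
c = (0, -6/7, -2, 1)
Ac = (0, 0, 8/19, 143/346)
Σ b_i: 119/144·1 + (-1715/7488)·1 + 19/576·1 + 173/468·1 = 1 ✓
b·c: (-1715/7488)·(-6/7) + 19/576·(-2) + 173/468·1 = 1/2 ✓
b·c²: (-1715/7488)·36/49 + 19/576·4 + 173/468·1 = 1/3 ✓
b·Ac: 19/576·8/19 + 173/468·143/346 = 1/6 ✓
b·c³: (-1715/7488)·(-216/343) + 19/576·(-8) + 173/468·1 = 1/4 ✓
b·(c∘Ac): 19/576·(-16/19) + 173/468·143/346 = 1/8 ✓
b·Ac²: 19/576·(-48/133) + 173/468·312/1211 = 1/12 ✓
b·A²c: 173/468·39/346 = 1/24 ✓; 4 stages ⇒ order 4.

4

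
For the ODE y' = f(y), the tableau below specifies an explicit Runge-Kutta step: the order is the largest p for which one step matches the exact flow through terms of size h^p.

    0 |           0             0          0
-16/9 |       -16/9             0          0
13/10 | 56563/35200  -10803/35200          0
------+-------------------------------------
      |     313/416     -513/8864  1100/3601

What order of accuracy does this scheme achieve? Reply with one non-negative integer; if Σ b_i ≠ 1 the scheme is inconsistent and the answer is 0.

3

b = (313/416, -513/8864, 1100/3601)
c = (0, -16/9, 13/10)
Ac = (0, 0, 3601/6600)
Σ b_i: 313/416·1 + (-513/8864)·1 + 1100/3601·1 = 1 ✓
b·c: (-513/8864)·(-16/9) + 1100/3601·13/10 = 1/2 ✓
b·c²: (-513/8864)·256/81 + 1100/3601·169/100 = 1/3 ✓
b·Ac: 1100/3601·3601/6600 = 1/6 ✓; 3 stages ⇒ order 3.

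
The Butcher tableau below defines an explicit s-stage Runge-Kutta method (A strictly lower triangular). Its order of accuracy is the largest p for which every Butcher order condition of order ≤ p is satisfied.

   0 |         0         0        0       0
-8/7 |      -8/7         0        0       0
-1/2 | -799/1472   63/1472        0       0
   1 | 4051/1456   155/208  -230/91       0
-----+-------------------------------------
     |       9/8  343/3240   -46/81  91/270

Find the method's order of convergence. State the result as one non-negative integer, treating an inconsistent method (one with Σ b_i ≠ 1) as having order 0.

4

b = (9/8, 343/3240, -46/81, 91/270)
c = (0, -8/7, -1/2, 1)
Ac = (0, 0, -9/184, 75/182)
Σ b_i: 9/8·1 + 343/3240·1 + (-46/81)·1 + 91/270·1 = 1 ✓
b·c: 343/3240·(-8/7) + (-46/81)·(-1/2) + 91/270·1 = 1/2 ✓
b·c²: 343/3240·64/49 + (-46/81)·1/4 + 91/270·1 = 1/3 ✓
b·Ac: (-46/81)·(-9/184) + 91/270·75/182 = 1/6 ✓
b·c³: 343/3240·(-512/343) + (-46/81)·(-1/8) + 91/270·1 = 1/4 ✓
b·(c∘Ac): (-46/81)·9/368 + 91/270·75/182 = 1/8 ✓
b·Ac²: (-46/81)·9/161 + 91/270·435/1274 = 1/12 ✓
b·A²c: 91/270·45/364 = 1/24 ✓; 4 stages ⇒ order 4.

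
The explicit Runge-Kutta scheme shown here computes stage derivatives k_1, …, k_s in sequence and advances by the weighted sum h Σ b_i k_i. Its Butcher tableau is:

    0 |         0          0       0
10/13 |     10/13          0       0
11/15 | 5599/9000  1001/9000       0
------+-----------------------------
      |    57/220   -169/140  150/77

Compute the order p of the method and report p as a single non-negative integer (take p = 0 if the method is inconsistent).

b = (57/220, -169/140, 150/77)
c = (0, 10/13, 11/15)
Ac = (0, 0, 77/900)
Σ b_i: 57/220·1 + (-169/140)·1 + 150/77·1 = 1 ✓
b·c: (-169/140)·10/13 + 150/77·11/15 = 1/2 ✓
b·c²: (-169/140)·100/169 + 150/77·121/225 = 1/3 ✓
b·Ac: 150/77·77/900 = 1/6 ✓; 3 stages ⇒ order 3.

3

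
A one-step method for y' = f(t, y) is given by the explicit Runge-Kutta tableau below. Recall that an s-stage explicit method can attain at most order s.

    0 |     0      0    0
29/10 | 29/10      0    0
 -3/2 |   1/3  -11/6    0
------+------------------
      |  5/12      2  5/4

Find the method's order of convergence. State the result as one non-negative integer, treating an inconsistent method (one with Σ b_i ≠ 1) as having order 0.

b = (5/12, 2, 5/4)
c = (0, 29/10, -3/2)
Ac = (0, 0, -319/60)
Σ b_i: 5/12·1 + 2·1 + 5/4·1 = 11/3 ≠ 1 ⇒ order 0.

0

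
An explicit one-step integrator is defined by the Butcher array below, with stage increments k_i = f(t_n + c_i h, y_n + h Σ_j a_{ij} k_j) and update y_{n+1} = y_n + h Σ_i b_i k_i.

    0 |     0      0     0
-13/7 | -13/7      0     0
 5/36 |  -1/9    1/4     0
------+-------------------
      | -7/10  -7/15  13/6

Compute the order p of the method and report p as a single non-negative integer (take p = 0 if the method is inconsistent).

1

b = (-7/10, -7/15, 13/6)
c = (0, -13/7, 5/36)
Ac = (0, 0, -13/28)
Σ b_i: (-7/10)·1 + (-7/15)·1 + 13/6·1 = 1 ✓
b·c: (-7/15)·(-13/7) + 13/6·5/36 = 1261/1080 ≠ 1/2 ⇒ order 1.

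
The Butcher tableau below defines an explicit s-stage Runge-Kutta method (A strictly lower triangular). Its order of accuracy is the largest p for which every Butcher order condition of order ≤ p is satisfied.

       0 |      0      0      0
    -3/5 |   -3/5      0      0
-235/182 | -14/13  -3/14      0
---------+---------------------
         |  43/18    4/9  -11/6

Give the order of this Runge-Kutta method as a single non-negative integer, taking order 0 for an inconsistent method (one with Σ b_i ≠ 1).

1

b = (43/18, 4/9, -11/6)
c = (0, -3/5, -235/182)
Ac = (0, 0, 9/70)
Σ b_i: 43/18·1 + 4/9·1 + (-11/6)·1 = 1 ✓
b·c: 4/9·(-3/5) + (-11/6)·(-235/182) = 3823/1820 ≠ 1/2 ⇒ order 1.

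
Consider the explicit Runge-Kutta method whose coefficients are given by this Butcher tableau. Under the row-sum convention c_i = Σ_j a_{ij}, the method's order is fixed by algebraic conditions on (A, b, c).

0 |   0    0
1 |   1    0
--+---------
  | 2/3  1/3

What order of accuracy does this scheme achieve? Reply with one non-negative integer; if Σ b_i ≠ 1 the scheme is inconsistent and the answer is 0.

1

b = (2/3, 1/3)
c = (0, 1)
Σ b_i: 2/3·1 + 1/3·1 = 1 ✓
b·c: 1/3·1 = 1/3 ≠ 1/2 ⇒ order 1.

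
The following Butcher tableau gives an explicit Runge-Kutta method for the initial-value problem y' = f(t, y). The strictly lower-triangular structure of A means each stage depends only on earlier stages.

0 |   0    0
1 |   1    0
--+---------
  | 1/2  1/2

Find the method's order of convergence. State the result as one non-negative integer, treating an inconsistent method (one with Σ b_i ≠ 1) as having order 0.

b = (1/2, 1/2)
c = (0, 1)
Σ b_i: 1/2·1 + 1/2·1 = 1 ✓
b·c: 1/2·1 = 1/2 ✓; 2 stages ⇒ order 2.

2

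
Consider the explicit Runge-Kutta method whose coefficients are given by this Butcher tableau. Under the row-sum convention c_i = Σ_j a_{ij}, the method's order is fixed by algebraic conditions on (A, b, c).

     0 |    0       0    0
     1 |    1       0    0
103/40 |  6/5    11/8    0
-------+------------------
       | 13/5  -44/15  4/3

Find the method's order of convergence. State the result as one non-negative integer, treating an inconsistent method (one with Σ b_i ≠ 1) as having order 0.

2

b = (13/5, -44/15, 4/3)
c = (0, 1, 103/40)
Ac = (0, 0, 11/8)
Σ b_i: 13/5·1 + (-44/15)·1 + 4/3·1 = 1 ✓
b·c: (-44/15)·1 + 4/3·103/40 = 1/2 ✓
b·c²: (-44/15)·1 + 4/3·10609/1600 = 2363/400 ≠ 1/3 ⇒ order 2.
b·Ac: 4/3·11/8 = 11/6 ≠ 1/6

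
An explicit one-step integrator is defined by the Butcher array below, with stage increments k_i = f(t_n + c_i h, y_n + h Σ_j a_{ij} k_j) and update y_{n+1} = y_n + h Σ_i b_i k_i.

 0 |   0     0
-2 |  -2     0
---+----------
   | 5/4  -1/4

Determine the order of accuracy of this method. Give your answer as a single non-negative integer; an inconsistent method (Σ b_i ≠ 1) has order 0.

2

b = (5/4, -1/4)
c = (0, -2)
Σ b_i: 5/4·1 + (-1/4)·1 = 1 ✓
b·c: (-1/4)·(-2) = 1/2 ✓; 2 stages ⇒ order 2.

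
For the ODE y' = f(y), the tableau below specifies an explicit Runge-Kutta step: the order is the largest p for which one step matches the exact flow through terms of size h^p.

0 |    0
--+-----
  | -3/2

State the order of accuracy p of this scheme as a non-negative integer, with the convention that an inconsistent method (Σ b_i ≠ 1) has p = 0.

0

b = (-3/2)
c = (0)
Σ b_i: (-3/2)·1 = -3/2 ≠ 1 ⇒ order 0.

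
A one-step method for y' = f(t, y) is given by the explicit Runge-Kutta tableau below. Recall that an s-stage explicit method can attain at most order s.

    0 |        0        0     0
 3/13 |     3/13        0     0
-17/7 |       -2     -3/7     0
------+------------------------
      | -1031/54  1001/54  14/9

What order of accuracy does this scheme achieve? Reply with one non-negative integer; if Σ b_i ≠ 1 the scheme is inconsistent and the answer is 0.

2

b = (-1031/54, 1001/54, 14/9)
c = (0, 3/13, -17/7)
Ac = (0, 0, -9/91)
Σ b_i: (-1031/54)·1 + 1001/54·1 + 14/9·1 = 1 ✓
b·c: 1001/54·3/13 + 14/9·(-17/7) = 1/2 ✓
b·c²: 1001/54·9/169 + 14/9·289/49 = 16645/1638 ≠ 1/3 ⇒ order 2.
b·Ac: 14/9·(-9/91) = -2/13 ≠ 1/6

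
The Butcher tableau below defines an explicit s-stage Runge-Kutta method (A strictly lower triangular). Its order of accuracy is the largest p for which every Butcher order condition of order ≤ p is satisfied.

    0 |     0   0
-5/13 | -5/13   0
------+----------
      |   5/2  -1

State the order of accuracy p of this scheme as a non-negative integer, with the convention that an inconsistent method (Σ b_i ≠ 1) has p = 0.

0

b = (5/2, -1)
c = (0, -5/13)
Σ b_i: 5/2·1 + (-1)·1 = 3/2 ≠ 1 ⇒ order 0.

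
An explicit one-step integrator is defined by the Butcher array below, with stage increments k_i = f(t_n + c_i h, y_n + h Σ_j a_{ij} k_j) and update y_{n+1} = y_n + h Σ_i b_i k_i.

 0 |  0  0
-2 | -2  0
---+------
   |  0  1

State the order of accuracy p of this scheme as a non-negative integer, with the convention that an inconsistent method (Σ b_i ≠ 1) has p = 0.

1

b = (0, 1)
c = (0, -2)
Σ b_i: 1·1 = 1 ✓
b·c: 1·(-2) = -2 ≠ 1/2 ⇒ order 1.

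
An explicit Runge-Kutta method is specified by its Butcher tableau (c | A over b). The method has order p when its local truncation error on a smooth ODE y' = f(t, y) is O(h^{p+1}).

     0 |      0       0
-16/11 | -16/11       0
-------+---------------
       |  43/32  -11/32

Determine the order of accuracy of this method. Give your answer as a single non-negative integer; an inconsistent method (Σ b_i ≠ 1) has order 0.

2

b = (43/32, -11/32)
c = (0, -16/11)
Σ b_i: 43/32·1 + (-11/32)·1 = 1 ✓
b·c: (-11/32)·(-16/11) = 1/2 ✓; 2 stages ⇒ order 2.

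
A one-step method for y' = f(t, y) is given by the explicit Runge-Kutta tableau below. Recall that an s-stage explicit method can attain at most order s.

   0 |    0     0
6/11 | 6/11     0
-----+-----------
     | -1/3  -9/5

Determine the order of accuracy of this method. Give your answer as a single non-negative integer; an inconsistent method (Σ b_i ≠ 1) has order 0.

0

b = (-1/3, -9/5)
c = (0, 6/11)
Σ b_i: (-1/3)·1 + (-9/5)·1 = -32/15 ≠ 1 ⇒ order 0.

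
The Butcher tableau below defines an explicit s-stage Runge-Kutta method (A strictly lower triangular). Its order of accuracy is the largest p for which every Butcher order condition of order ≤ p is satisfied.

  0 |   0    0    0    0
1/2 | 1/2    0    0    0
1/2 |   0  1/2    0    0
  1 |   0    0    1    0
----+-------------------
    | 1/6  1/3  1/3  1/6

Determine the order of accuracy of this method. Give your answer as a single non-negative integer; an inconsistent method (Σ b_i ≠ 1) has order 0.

4

b = (1/6, 1/3, 1/3, 1/6)
c = (0, 1/2, 1/2, 1)
Ac = (0, 0, 1/4, 1/2)
Σ b_i: 1/6·1 + 1/3·1 + 1/3·1 + 1/6·1 = 1 ✓
b·c: 1/3·1/2 + 1/3·1/2 + 1/6·1 = 1/2 ✓
b·c²: 1/3·1/4 + 1/3·1/4 + 1/6·1 = 1/3 ✓
b·Ac: 1/3·1/4 + 1/6·1/2 = 1/6 ✓
b·c³: 1/3·1/8 + 1/3·1/8 + 1/6·1 = 1/4 ✓
b·(c∘Ac): 1/3·1/8 + 1/6·1/2 = 1/8 ✓
b·Ac²: 1/3·1/8 + 1/6·1/4 = 1/12 ✓
b·A²c: 1/6·1/4 = 1/24 ✓; 4 stages ⇒ order 4.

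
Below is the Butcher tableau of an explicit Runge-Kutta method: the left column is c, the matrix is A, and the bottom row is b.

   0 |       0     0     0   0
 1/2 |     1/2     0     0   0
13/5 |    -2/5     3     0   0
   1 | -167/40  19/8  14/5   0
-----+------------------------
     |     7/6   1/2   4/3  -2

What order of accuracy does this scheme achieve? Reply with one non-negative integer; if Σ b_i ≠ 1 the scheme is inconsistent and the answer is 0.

1

b = (7/6, 1/2, 4/3, -2)
c = (0, 1/2, 13/5, 1)
Ac = (0, 0, 3/2, 3387/400)
Σ b_i: 7/6·1 + 1/2·1 + 4/3·1 + (-2)·1 = 1 ✓
b·c: 1/2·1/2 + 4/3·13/5 + (-2)·1 = 103/60 ≠ 1/2 ⇒ order 1.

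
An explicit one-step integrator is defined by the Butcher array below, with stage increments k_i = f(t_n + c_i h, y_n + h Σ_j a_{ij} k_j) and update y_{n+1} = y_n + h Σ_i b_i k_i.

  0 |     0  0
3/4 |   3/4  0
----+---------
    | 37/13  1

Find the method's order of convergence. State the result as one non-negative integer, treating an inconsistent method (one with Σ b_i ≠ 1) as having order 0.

b = (37/13, 1)
c = (0, 3/4)
Σ b_i: 37/13·1 + 1·1 = 50/13 ≠ 1 ⇒ order 0.

0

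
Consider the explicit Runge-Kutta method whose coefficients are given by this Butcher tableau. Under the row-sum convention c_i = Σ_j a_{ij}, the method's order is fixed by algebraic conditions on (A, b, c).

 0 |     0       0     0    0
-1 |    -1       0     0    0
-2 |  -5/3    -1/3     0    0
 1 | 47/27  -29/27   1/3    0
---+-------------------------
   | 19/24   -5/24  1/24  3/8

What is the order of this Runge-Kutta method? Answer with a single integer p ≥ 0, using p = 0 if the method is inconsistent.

b = (19/24, -5/24, 1/24, 3/8)
c = (0, -1, -2, 1)
Ac = (0, 0, 1/3, 11/27)
Σ b_i: 19/24·1 + (-5/24)·1 + 1/24·1 + 3/8·1 = 1 ✓
b·c: (-5/24)·(-1) + 1/24·(-2) + 3/8·1 = 1/2 ✓
b·c²: (-5/24)·1 + 1/24·4 + 3/8·1 = 1/3 ✓
b·Ac: 1/24·1/3 + 3/8·11/27 = 1/6 ✓
b·c³: (-5/24)·(-1) + 1/24·(-8) + 3/8·1 = 1/4 ✓
b·(c∘Ac): 1/24·(-2/3) + 3/8·11/27 = 1/8 ✓
b·Ac²: 1/24·(-1/3) + 3/8·7/27 = 1/12 ✓
b·A²c: 3/8·1/9 = 1/24 ✓; 4 stages ⇒ order 4.

4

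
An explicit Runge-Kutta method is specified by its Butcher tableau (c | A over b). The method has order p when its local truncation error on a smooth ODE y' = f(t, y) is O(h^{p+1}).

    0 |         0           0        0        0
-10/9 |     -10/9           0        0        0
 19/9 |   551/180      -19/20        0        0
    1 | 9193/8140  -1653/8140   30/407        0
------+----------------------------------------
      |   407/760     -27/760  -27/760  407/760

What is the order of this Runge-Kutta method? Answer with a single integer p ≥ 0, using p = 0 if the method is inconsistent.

4

b = (407/760, -27/760, -27/760, 407/760)
c = (0, -10/9, 19/9, 1)
Ac = (0, 0, 19/18, 931/2442)
Σ b_i: 407/760·1 + (-27/760)·1 + (-27/760)·1 + 407/760·1 = 1 ✓
b·c: (-27/760)·(-10/9) + (-27/760)·19/9 + 407/760·1 = 1/2 ✓
b·c²: (-27/760)·100/81 + (-27/760)·361/81 + 407/760·1 = 1/3 ✓
b·Ac: (-27/760)·19/18 + 407/760·931/2442 = 1/6 ✓
b·c³: (-27/760)·(-1000/729) + (-27/760)·6859/729 + 407/760·1 = 1/4 ✓
b·(c∘Ac): (-27/760)·361/162 + 407/760·931/2442 = 1/8 ✓
b·Ac²: (-27/760)·(-95/81) + 407/760·95/1221 = 1/12 ✓
b·A²c: 407/760·95/1221 = 1/24 ✓; 4 stages ⇒ order 4.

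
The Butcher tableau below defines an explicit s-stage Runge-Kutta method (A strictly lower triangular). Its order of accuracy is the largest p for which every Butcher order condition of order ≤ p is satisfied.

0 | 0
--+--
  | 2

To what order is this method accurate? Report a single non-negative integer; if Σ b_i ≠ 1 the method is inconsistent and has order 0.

0

b = (2)
c = (0)
Σ b_i: 2·1 = 2 ≠ 1 ⇒ order 0.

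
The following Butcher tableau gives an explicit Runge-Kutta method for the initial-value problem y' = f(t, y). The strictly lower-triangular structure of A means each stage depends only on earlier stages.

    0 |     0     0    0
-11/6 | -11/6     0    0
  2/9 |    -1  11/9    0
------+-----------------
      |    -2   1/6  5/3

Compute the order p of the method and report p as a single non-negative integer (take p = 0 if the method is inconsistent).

b = (-2, 1/6, 5/3)
c = (0, -11/6, 2/9)
Ac = (0, 0, -121/54)
Σ b_i: (-2)·1 + 1/6·1 + 5/3·1 = -1/6 ≠ 1 ⇒ order 0.

0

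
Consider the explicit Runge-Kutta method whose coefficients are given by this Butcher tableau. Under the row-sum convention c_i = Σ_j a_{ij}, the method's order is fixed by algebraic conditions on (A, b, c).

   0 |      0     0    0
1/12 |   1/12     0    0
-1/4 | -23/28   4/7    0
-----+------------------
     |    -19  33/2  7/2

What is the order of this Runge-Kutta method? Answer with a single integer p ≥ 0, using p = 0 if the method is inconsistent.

b = (-19, 33/2, 7/2)
c = (0, 1/12, -1/4)
Ac = (0, 0, 1/21)
Σ b_i: (-19)·1 + 33/2·1 + 7/2·1 = 1 ✓
b·c: 33/2·1/12 + 7/2·(-1/4) = 1/2 ✓
b·c²: 33/2·1/144 + 7/2·1/16 = 1/3 ✓
b·Ac: 7/2·1/21 = 1/6 ✓; 3 stages ⇒ order 3.

3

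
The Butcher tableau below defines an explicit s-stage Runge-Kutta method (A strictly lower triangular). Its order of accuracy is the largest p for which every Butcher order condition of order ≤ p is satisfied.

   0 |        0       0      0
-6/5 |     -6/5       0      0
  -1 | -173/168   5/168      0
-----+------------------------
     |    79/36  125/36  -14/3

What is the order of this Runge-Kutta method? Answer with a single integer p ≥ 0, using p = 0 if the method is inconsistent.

b = (79/36, 125/36, -14/3)
c = (0, -6/5, -1)
Ac = (0, 0, -1/28)
Σ b_i: 79/36·1 + 125/36·1 + (-14/3)·1 = 1 ✓
b·c: 125/36·(-6/5) + (-14/3)·(-1) = 1/2 ✓
b·c²: 125/36·36/25 + (-14/3)·1 = 1/3 ✓
b·Ac: (-14/3)·(-1/28) = 1/6 ✓; 3 stages ⇒ order 3.

3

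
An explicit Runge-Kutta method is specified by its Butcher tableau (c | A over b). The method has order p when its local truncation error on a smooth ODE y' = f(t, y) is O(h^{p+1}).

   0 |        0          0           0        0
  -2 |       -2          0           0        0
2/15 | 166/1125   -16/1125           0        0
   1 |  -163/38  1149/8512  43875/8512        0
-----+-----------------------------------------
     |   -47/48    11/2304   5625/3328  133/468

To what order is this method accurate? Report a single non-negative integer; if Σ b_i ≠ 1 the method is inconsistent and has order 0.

b = (-47/48, 11/2304, 5625/3328, 133/468)
c = (0, -2, 2/15, 1)
Ac = (0, 0, 32/1125, 111/266)
Σ b_i: (-47/48)·1 + 11/2304·1 + 5625/3328·1 + 133/468·1 = 1 ✓
b·c: 11/2304·(-2) + 5625/3328·2/15 + 133/468·1 = 1/2 ✓
b·c²: 11/2304·4 + 5625/3328·4/225 + 133/468·1 = 1/3 ✓
b·Ac: 5625/3328·32/1125 + 133/468·111/266 = 1/6 ✓
b·c³: 11/2304·(-8) + 5625/3328·8/3375 + 133/468·1 = 1/4 ✓
b·(c∘Ac): 5625/3328·64/16875 + 133/468·111/266 = 1/8 ✓
b·Ac²: 5625/3328·(-64/1125) + 133/468·12/19 = 1/12 ✓
b·A²c: 133/468·39/266 = 1/24 ✓; 4 stages ⇒ order 4.

4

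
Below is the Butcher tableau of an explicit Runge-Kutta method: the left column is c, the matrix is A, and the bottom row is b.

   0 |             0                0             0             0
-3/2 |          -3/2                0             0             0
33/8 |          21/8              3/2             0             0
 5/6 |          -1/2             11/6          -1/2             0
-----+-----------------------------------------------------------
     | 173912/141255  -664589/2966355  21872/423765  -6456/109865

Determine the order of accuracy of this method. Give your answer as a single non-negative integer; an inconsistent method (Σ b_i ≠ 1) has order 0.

3

b = (173912/141255, -664589/2966355, 21872/423765, -6456/109865)
c = (0, -3/2, 33/8, 5/6)
Ac = (0, 0, -9/4, -77/16)
Σ b_i: 173912/141255·1 + (-664589/2966355)·1 + 21872/423765·1 + (-6456/109865)·1 = 1 ✓
b·c: (-664589/2966355)·(-3/2) + 21872/423765·33/8 + (-6456/109865)·5/6 = 1/2 ✓
b·c²: (-664589/2966355)·9/4 + 21872/423765·1089/64 + (-6456/109865)·25/36 = 1/3 ✓
b·Ac: 21872/423765·(-9/4) + (-6456/109865)·(-77/16) = 1/6 ✓
b·c³: (-664589/2966355)·(-27/8) + 21872/423765·35937/512 + (-6456/109865)·125/216 = 3927893/904032 ≠ 1/4 ⇒ order 3.
b·(c∘Ac): 21872/423765·(-297/32) + (-6456/109865)·(-385/96) = -15279/62780 ≠ 1/8
b·Ac²: 21872/423765·27/8 + (-6456/109865)·(-561/128) = 151787/351568 ≠ 1/12
b·A²c: (-6456/109865)·9/8 = -7263/109865 ≠ 1/24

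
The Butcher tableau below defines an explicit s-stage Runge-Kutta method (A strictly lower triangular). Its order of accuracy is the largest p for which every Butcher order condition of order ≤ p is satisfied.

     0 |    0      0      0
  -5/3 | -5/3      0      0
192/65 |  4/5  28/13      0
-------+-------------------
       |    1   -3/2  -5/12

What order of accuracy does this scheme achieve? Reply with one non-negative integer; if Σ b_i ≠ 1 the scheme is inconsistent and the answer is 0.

0

b = (1, -3/2, -5/12)
c = (0, -5/3, 192/65)
Ac = (0, 0, -140/39)
Σ b_i: 1·1 + (-3/2)·1 + (-5/12)·1 = -11/12 ≠ 1 ⇒ order 0.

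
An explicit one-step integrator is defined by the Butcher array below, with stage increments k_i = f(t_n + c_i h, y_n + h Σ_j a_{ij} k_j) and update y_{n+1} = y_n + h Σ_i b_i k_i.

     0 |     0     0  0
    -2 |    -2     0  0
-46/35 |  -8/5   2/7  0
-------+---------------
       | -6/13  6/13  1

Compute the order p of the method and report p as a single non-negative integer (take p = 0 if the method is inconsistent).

b = (-6/13, 6/13, 1)
c = (0, -2, -46/35)
Ac = (0, 0, -4/7)
Σ b_i: (-6/13)·1 + 6/13·1 + 1·1 = 1 ✓
b·c: 6/13·(-2) + 1·(-46/35) = -1018/455 ≠ 1/2 ⇒ order 1.

1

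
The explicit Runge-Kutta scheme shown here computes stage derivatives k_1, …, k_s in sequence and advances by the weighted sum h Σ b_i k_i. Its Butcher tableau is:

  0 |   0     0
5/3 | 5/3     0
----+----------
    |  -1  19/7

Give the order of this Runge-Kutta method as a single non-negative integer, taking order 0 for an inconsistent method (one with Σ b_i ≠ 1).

b = (-1, 19/7)
c = (0, 5/3)
Σ b_i: (-1)·1 + 19/7·1 = 12/7 ≠ 1 ⇒ order 0.

0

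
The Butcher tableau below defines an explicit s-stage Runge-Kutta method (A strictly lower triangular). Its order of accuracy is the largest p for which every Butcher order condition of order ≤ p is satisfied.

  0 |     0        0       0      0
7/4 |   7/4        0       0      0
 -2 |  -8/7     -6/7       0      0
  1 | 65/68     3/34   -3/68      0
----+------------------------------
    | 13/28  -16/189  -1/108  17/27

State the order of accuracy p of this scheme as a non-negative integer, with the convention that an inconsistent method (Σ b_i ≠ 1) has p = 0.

4

b = (13/28, -16/189, -1/108, 17/27)
c = (0, 7/4, -2, 1)
Ac = (0, 0, -3/2, 33/136)
Σ b_i: 13/28·1 + (-16/189)·1 + (-1/108)·1 + 17/27·1 = 1 ✓
b·c: (-16/189)·7/4 + (-1/108)·(-2) + 17/27·1 = 1/2 ✓
b·c²: (-16/189)·49/16 + (-1/108)·4 + 17/27·1 = 1/3 ✓
b·Ac: (-1/108)·(-3/2) + 17/27·33/136 = 1/6 ✓
b·c³: (-16/189)·343/64 + (-1/108)·(-8) + 17/27·1 = 1/4 ✓
b·(c∘Ac): (-1/108)·3 + 17/27·33/136 = 1/8 ✓
b·Ac²: (-1/108)·(-21/8) + 17/27·3/32 = 1/12 ✓
b·A²c: 17/27·9/136 = 1/24 ✓; 4 stages ⇒ order 4.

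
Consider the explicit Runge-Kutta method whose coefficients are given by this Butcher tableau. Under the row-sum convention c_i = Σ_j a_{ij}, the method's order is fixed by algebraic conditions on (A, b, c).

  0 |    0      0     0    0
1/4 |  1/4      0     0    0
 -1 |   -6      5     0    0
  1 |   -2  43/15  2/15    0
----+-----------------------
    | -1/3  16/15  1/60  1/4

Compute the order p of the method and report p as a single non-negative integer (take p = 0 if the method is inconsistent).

4

b = (-1/3, 16/15, 1/60, 1/4)
c = (0, 1/4, -1, 1)
Ac = (0, 0, 5/4, 7/12)
Σ b_i: (-1/3)·1 + 16/15·1 + 1/60·1 + 1/4·1 = 1 ✓
b·c: 16/15·1/4 + 1/60·(-1) + 1/4·1 = 1/2 ✓
b·c²: 16/15·1/16 + 1/60·1 + 1/4·1 = 1/3 ✓
b·Ac: 1/60·5/4 + 1/4·7/12 = 1/6 ✓
b·c³: 16/15·1/64 + 1/60·(-1) + 1/4·1 = 1/4 ✓
b·(c∘Ac): 1/60·(-5/4) + 1/4·7/12 = 1/8 ✓
b·Ac²: 1/60·5/16 + 1/4·5/16 = 1/12 ✓
b·A²c: 1/4·1/6 = 1/24 ✓; 4 stages ⇒ order 4.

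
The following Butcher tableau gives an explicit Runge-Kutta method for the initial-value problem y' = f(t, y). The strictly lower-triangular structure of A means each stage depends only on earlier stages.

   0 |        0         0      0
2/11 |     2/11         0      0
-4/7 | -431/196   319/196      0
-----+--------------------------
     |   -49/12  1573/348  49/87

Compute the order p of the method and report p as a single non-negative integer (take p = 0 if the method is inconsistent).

b = (-49/12, 1573/348, 49/87)
c = (0, 2/11, -4/7)
Ac = (0, 0, 29/98)
Σ b_i: (-49/12)·1 + 1573/348·1 + 49/87·1 = 1 ✓
b·c: 1573/348·2/11 + 49/87·(-4/7) = 1/2 ✓
b·c²: 1573/348·4/121 + 49/87·16/49 = 1/3 ✓
b·Ac: 49/87·29/98 = 1/6 ✓; 3 stages ⇒ order 3.

3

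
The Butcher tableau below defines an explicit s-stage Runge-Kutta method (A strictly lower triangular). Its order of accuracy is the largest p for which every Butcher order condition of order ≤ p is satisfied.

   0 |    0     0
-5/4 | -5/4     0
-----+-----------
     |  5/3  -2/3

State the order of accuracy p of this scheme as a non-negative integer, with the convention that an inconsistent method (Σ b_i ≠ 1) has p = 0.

1

b = (5/3, -2/3)
c = (0, -5/4)
Σ b_i: 5/3·1 + (-2/3)·1 = 1 ✓
b·c: (-2/3)·(-5/4) = 5/6 ≠ 1/2 ⇒ order 1.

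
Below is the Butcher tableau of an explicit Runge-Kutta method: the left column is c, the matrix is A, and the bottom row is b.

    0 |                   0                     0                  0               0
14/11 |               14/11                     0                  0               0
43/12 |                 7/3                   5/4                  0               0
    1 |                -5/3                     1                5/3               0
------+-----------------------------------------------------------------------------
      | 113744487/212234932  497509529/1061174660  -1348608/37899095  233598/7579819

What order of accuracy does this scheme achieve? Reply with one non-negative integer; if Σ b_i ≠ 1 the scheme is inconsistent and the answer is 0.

b = (113744487/212234932, 497509529/1061174660, -1348608/37899095, 233598/7579819)
c = (0, 14/11, 43/12, 1)
Ac = (0, 0, 35/22, 2869/396)
Σ b_i: 113744487/212234932·1 + 497509529/1061174660·1 + (-1348608/37899095)·1 + 233598/7579819·1 = 1 ✓
b·c: 497509529/1061174660·14/11 + (-1348608/37899095)·43/12 + 233598/7579819·1 = 1/2 ✓
b·c²: 497509529/1061174660·196/121 + (-1348608/37899095)·1849/144 + 233598/7579819·1 = 1/3 ✓
b·Ac: (-1348608/37899095)·35/22 + 233598/7579819·2869/396 = 1/6 ✓
b·c³: 497509529/1061174660·2744/1331 + (-1348608/37899095)·79507/1728 + 233598/7579819·1 = -480184684/750402081 ≠ 1/4 ⇒ order 3.
b·(c∘Ac): (-1348608/37899095)·1505/264 + 233598/7579819·2869/396 = 10216025/500268054 ≠ 1/8
b·Ac²: (-1348608/37899095)·245/121 + 233598/7579819·1203317/52272 = 3826441067/6003216648 ≠ 1/12
b·A²c: 233598/7579819·175/66 = 6813275/83378009 ≠ 1/24

3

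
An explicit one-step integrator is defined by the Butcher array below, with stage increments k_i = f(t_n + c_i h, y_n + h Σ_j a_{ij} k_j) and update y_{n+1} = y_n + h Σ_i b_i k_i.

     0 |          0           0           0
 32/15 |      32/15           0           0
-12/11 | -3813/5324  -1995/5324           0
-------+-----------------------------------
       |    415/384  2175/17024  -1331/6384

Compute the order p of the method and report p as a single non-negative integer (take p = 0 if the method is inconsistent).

3

b = (415/384, 2175/17024, -1331/6384)
c = (0, 32/15, -12/11)
Ac = (0, 0, -1064/1331)
Σ b_i: 415/384·1 + 2175/17024·1 + (-1331/6384)·1 = 1 ✓
b·c: 2175/17024·32/15 + (-1331/6384)·(-12/11) = 1/2 ✓
b·c²: 2175/17024·1024/225 + (-1331/6384)·144/121 = 1/3 ✓
b·Ac: (-1331/6384)·(-1064/1331) = 1/6 ✓; 3 stages ⇒ order 3.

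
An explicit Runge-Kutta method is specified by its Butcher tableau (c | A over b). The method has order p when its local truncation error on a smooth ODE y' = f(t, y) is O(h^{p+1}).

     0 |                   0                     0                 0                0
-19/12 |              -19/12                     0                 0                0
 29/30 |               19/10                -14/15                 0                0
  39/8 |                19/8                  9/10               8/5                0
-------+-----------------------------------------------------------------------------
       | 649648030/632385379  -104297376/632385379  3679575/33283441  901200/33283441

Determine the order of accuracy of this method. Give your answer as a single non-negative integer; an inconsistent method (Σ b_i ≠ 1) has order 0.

b = (649648030/632385379, -104297376/632385379, 3679575/33283441, 901200/33283441)
c = (0, -19/12, 29/30, 39/8)
Ac = (0, 0, 133/90, 73/600)
Σ b_i: 649648030/632385379·1 + (-104297376/632385379)·1 + 3679575/33283441·1 + 901200/33283441·1 = 1 ✓
b·c: (-104297376/632385379)·(-19/12) + 3679575/33283441·29/30 + 901200/33283441·39/8 = 1/2 ✓
b·c²: (-104297376/632385379)·361/144 + 3679575/33283441·841/900 + 901200/33283441·1521/64 = 1/3 ✓
b·Ac: 3679575/33283441·133/90 + 901200/33283441·73/600 = 1/6 ✓
b·c³: (-104297376/632385379)·(-6859/1728) + 3679575/33283441·24389/27000 + 901200/33283441·59319/512 = 186513742571/47928155040 ≠ 1/4 ⇒ order 3.
b·(c∘Ac): 3679575/33283441·3857/2700 + 901200/33283441·949/1600 = 104235575/599101938 ≠ 1/8
b·Ac²: 3679575/33283441·(-2527/1080) + 901200/33283441·135049/36000 = -1882367087/11982038760 ≠ 1/12
b·A²c: 901200/33283441·532/225 = 6392512/99850323 ≠ 1/24

3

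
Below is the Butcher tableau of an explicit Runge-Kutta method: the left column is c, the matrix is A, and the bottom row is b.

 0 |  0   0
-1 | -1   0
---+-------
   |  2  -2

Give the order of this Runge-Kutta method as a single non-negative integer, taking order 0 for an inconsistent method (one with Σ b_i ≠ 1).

0

b = (2, -2)
c = (0, -1)
Σ b_i: 2·1 + (-2)·1 = 0 ≠ 1 ⇒ order 0.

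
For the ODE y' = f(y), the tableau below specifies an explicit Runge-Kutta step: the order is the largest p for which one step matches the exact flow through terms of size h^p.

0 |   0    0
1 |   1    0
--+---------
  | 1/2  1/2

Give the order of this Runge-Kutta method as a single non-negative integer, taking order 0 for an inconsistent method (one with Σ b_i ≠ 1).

b = (1/2, 1/2)
c = (0, 1)
Σ b_i: 1/2·1 + 1/2·1 = 1 ✓
b·c: 1/2·1 = 1/2 ✓; 2 stages ⇒ order 2.

2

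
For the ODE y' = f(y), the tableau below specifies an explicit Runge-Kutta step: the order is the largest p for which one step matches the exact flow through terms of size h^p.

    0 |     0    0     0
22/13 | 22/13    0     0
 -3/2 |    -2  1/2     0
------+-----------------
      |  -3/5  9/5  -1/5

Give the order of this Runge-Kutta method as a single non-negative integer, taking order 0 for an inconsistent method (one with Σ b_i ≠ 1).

1

b = (-3/5, 9/5, -1/5)
c = (0, 22/13, -3/2)
Ac = (0, 0, 11/13)
Σ b_i: (-3/5)·1 + 9/5·1 + (-1/5)·1 = 1 ✓
b·c: 9/5·22/13 + (-1/5)·(-3/2) = 87/26 ≠ 1/2 ⇒ order 1.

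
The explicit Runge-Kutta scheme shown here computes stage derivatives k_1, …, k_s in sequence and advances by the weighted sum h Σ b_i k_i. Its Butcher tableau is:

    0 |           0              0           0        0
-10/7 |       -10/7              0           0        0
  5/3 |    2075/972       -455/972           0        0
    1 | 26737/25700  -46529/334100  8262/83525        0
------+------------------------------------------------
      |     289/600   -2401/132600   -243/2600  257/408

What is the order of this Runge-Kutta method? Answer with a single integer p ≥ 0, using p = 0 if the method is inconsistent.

b = (289/600, -2401/132600, -243/2600, 257/408)
c = (0, -10/7, 5/3, 1)
Ac = (0, 0, 325/486, 187/514)
Σ b_i: 289/600·1 + (-2401/132600)·1 + (-243/2600)·1 + 257/408·1 = 1 ✓
b·c: (-2401/132600)·(-10/7) + (-243/2600)·5/3 + 257/408·1 = 1/2 ✓
b·c²: (-2401/132600)·100/49 + (-243/2600)·25/9 + 257/408·1 = 1/3 ✓
b·Ac: (-243/2600)·325/486 + 257/408·187/514 = 1/6 ✓
b·c³: (-2401/132600)·(-1000/343) + (-243/2600)·125/27 + 257/408·1 = 1/4 ✓
b·(c∘Ac): (-243/2600)·1625/1458 + 257/408·187/514 = 1/8 ✓
b·Ac²: (-243/2600)·(-1625/1701) + 257/408·(-17/1799) = 1/12 ✓
b·A²c: 257/408·17/257 = 1/24 ✓; 4 stages ⇒ order 4.

4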